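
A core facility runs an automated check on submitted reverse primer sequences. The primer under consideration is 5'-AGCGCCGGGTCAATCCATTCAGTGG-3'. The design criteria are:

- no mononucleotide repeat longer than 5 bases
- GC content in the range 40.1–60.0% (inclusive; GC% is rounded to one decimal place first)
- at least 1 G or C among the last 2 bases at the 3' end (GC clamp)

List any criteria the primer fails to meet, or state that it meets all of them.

Meets all criteria.

Base counts: A=5, T=5, G=8, C=7 (length 25).
homopolymer run: longest run = 3 ✓
GC content: GC 15/25 = 60.0% ✓
GC clamp: 3' end GG has 2 G/C ✓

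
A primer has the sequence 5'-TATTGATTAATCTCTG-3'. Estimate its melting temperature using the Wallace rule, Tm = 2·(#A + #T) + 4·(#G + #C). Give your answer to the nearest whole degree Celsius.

Base counts: A=4, T=8, G=2, C=2 (length 16).
Tm = 2·(4+8) + 4·(2+2) = 2·12 + 4·4 = 24 + 16 = 40°C.

40°C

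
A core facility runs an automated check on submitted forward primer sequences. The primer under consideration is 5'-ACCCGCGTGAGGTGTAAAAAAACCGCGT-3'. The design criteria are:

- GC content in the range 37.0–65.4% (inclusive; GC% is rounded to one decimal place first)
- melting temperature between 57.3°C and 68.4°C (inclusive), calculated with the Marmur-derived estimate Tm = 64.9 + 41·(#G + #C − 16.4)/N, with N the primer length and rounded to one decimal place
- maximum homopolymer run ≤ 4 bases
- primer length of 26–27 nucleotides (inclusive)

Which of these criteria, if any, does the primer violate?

Base counts: A=9, T=4, G=8, C=7 (length 28).
GC content: GC 15/28 = 53.6% ✓
Tm: Tm = 64.9 + 41·(15 − 16.4)/28 = 62.9°C ✓
homopolymer run: longest run = 7, exceeds 4 ✗
length: length 28, outside 26–27 ✗

Fails: homopolymer run, length.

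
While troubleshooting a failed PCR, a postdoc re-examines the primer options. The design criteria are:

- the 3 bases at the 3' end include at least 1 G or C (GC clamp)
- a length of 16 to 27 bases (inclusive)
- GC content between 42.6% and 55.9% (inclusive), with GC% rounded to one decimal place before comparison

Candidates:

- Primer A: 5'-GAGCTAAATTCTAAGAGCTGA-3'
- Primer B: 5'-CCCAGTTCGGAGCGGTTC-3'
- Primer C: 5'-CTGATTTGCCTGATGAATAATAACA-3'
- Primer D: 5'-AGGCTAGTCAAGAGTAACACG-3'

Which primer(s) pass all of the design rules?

Primer D only.

Primer A (21 nt, A=8 T=5 G=5 C=3): 3' end TGA has 1 G/C ✓; length 21 ✓; GC 8/21 = 38.1%, outside 42.6–55.9% ✗ — fails.
Primer B (18 nt, A=2 T=4 G=6 C=6): 3' end TTC has 1 G/C ✓; length 18 ✓; GC 12/18 = 66.7%, outside 42.6–55.9% ✗ — fails.
Primer C (25 nt, A=9 T=8 G=4 C=4): 3' end ACA has 1 G/C ✓; length 25 ✓; GC 8/25 = 32.0%, outside 42.6–55.9% ✗ — fails.
Primer D (21 nt, A=8 T=3 G=6 C=4): 3' end ACG has 2 G/C ✓; length 21 ✓; GC 10/21 = 47.6% ✓ — passes.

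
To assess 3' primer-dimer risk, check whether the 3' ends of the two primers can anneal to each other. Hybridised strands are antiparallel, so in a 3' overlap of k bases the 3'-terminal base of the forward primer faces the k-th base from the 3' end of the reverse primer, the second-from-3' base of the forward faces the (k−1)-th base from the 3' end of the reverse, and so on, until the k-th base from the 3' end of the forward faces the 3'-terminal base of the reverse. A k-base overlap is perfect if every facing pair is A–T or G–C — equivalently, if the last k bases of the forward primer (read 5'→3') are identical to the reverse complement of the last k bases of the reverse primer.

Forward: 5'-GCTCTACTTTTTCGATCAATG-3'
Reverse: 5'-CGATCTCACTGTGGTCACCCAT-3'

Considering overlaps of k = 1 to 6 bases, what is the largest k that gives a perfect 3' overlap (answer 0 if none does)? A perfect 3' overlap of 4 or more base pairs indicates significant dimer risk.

Longest perfect overlap: 3 complementary base pairs; below the dimer-risk threshold (threshold 4).

Last 6 bases (5'→3') — forward …TCAATG, reverse …ACCCAT.
Reverse complement of the reverse primer's last 6 bases: ATGGGT; its first k bases are the reverse complement of the reverse primer's last k bases, so a perfect k-base overlap needs the forward primer's last k bases to equal them.
Comparing (forward last k vs required): k=1: G vs A ✗; k=2: TG vs AT ✗; k=3: ATG vs ATG ✓; k=4: AATG vs ATGG ✗; k=5: CAATG vs ATGGG ✗; k=6: TCAATG vs ATGGGT ✗.
Only k = 3 is perfect, so the longest perfect 3' overlap is 3.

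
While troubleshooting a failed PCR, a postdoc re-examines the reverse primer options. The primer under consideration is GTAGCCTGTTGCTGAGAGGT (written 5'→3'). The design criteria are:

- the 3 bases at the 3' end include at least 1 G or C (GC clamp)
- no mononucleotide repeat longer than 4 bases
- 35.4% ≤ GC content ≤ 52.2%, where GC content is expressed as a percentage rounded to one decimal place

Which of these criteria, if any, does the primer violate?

Base counts: A=3, T=6, G=8, C=3 (length 20).
GC clamp: 3' end GGT has 2 G/C ✓
homopolymer run: longest run = 2 ✓
GC content: GC 11/20 = 55.0%, outside 35.4–52.2% ✗

Fails: GC content.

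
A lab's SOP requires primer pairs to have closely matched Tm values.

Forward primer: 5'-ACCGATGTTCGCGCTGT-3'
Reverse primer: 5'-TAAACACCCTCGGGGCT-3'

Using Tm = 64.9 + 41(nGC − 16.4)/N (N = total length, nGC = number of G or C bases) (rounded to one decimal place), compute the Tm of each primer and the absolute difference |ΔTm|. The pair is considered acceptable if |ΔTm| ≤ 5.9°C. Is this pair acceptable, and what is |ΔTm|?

|ΔTm| = 0.0°C; the pair is acceptable.

Forward: G+C = 10, N = 17 → Tm = 64.9 + 41·(10 − 16.4)/17 = 49.5°C.
Reverse: G+C = 10, N = 17 → Tm = 64.9 + 41·(10 − 16.4)/17 = 49.5°C.
|ΔTm| = |49.5 − 49.5| = 0.0°C, ≤ 5.9°C.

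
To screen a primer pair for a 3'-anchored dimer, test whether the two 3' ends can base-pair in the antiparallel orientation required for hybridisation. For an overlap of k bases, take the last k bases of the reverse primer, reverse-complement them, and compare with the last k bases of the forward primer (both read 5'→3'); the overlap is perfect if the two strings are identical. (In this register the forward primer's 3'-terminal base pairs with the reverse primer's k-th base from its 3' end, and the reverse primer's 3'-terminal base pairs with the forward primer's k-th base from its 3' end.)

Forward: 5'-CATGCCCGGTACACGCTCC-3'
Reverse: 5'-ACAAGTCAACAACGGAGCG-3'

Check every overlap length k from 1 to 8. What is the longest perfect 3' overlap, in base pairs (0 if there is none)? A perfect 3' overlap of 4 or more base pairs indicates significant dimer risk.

Last 8 bases (5'→3') — forward …CACGCTCC, reverse …ACGGAGCG.
Reverse complement of the reverse primer's last 8 bases: CGCTCCGT; its first k bases are the reverse complement of the reverse primer's last k bases, so a perfect k-base overlap needs the forward primer's last k bases to equal them.
Comparing (forward last k vs required): k=1: C vs C ✓; k=2: CC vs CG ✗; k=3: TCC vs CGC ✗; k=4: CTCC vs CGCT ✗; k=5: GCTCC vs CGCTC ✗; k=6: CGCTCC vs CGCTCC ✓; k=7: ACGCTCC vs CGCTCCG ✗; k=8: CACGCTCC vs CGCTCCGT ✗.
Perfect overlaps at k = 1, 6; the largest is 6.

Longest perfect overlap: 6 complementary base pairs; significant dimer risk (threshold 4).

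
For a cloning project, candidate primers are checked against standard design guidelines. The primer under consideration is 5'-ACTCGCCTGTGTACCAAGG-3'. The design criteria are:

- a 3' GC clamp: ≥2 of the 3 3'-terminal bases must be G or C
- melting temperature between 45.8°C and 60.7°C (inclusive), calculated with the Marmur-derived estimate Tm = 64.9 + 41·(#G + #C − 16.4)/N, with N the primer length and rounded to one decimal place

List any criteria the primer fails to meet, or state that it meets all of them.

Base counts: A=4, T=4, G=5, C=6 (length 19).
GC clamp: 3' end AGG has 2 G/C ✓
Tm: Tm = 64.9 + 41·(11 − 16.4)/19 = 53.2°C ✓

Meets all criteria.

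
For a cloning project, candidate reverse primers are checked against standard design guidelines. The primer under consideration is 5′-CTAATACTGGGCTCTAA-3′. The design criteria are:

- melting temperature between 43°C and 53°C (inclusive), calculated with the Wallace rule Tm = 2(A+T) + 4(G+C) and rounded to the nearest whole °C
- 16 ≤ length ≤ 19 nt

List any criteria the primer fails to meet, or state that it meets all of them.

Meets all criteria.

Base counts: A=5, T=5, G=3, C=4 (length 17).
Tm: Tm = 2·10 + 4·7 = 48°C ✓
length: length 17 ✓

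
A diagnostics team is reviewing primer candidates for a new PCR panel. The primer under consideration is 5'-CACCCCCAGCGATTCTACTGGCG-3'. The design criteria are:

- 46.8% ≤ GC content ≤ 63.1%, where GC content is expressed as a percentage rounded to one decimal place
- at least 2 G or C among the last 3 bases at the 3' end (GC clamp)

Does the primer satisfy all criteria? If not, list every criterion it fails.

Base counts: A=4, T=4, G=5, C=10 (length 23).
GC content: GC 15/23 = 65.2%, outside 46.8–63.1% ✗
GC clamp: 3' end GCG has 3 G/C ✓

Fails: GC content.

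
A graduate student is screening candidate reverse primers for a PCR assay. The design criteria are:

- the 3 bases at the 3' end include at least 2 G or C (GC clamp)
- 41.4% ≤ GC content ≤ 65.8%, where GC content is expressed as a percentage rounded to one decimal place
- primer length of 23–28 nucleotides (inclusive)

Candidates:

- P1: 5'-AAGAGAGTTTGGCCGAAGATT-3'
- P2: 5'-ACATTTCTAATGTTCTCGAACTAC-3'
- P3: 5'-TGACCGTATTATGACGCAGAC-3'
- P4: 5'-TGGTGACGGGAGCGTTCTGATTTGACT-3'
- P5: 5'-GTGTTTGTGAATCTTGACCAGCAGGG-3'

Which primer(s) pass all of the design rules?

P1 (21 nt, A=7 T=5 G=7 C=2): 3' end ATT has 0 G/C, need ≥2 ✗; GC 9/21 = 42.9% ✓; length 21, outside 23–28 ✗ — fails.
P2 (24 nt, A=7 T=9 G=2 C=6): 3' end TAC has 1 G/C, need ≥2 ✗; GC 8/24 = 33.3%, outside 41.4–65.8% ✗; length 24 ✓ — fails.
P3 (21 nt, A=6 T=5 G=5 C=5): 3' end GAC has 2 G/C ✓; GC 10/21 = 47.6% ✓; length 21, outside 23–28 ✗ — fails.
P4 (27 nt, A=4 T=9 G=10 C=4): 3' end ACT has 1 G/C, need ≥2 ✗; GC 14/27 = 51.9% ✓; length 27 ✓ — fails.
P5 (26 nt, A=5 T=8 G=9 C=4): 3' end GGG has 3 G/C ✓; GC 13/26 = 50.0% ✓; length 26 ✓ — passes.

P5 only.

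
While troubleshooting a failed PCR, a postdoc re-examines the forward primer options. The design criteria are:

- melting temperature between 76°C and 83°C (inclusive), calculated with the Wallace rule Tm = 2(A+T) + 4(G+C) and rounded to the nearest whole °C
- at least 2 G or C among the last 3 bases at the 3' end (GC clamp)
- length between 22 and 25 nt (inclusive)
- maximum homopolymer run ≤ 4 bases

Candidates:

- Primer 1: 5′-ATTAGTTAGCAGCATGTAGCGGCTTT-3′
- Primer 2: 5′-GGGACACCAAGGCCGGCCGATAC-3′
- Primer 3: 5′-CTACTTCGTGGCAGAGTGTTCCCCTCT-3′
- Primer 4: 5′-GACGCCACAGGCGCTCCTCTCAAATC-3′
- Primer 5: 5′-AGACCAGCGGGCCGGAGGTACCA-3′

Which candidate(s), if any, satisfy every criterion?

Primer 5 only.

Primer 1 (26 nt, A=6 T=9 G=7 C=4): Tm = 2·15 + 4·11 = 74°C, outside 76–83°C ✗; 3' end TTT has 0 G/C, need ≥2 ✗; length 26, outside 22–25 ✗; longest run = 3 ✓ — fails.
Primer 2 (23 nt, A=6 T=1 G=8 C=8): Tm = 2·7 + 4·16 = 78°C ✓; 3' end TAC has 1 G/C, need ≥2 ✗; length 23 ✓; longest run = 3 ✓ — fails.
Primer 3 (27 nt, A=3 T=9 G=6 C=9): Tm = 2·12 + 4·15 = 84°C, outside 76–83°C ✗; 3' end TCT has 1 G/C, need ≥2 ✗; length 27, outside 22–25 ✗; longest run = 4 ✓ — fails.
Primer 4 (26 nt, A=6 T=4 G=5 C=11): Tm = 2·10 + 4·16 = 84°C, outside 76–83°C ✗; 3' end ATC has 1 G/C, need ≥2 ✗; length 26, outside 22–25 ✗; longest run = 3 ✓ — fails.
Primer 5 (23 nt, A=6 T=1 G=9 C=7): Tm = 2·7 + 4·16 = 78°C ✓; 3' end CCA has 2 G/C ✓; length 23 ✓; longest run = 3 ✓ — passes.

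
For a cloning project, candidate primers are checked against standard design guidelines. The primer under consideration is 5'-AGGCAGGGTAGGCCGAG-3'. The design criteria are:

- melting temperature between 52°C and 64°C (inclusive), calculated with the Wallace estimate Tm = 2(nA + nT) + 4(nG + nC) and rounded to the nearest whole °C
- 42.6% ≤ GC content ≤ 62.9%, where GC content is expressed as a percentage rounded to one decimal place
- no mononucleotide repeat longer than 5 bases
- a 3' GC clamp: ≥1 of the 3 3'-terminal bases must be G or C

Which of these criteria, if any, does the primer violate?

Fails: GC content.

Base counts: A=4, T=1, G=9, C=3 (length 17).
Tm: Tm = 2·5 + 4·12 = 58°C ✓
GC content: GC 12/17 = 70.6%, outside 42.6–62.9% ✗
homopolymer run: longest run = 3 ✓
GC clamp: 3' end GAG has 2 G/C ✓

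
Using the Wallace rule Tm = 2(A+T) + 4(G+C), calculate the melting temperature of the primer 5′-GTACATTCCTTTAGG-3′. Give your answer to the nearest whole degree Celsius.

Base counts: A=3, T=6, G=3, C=3 (length 15).
Tm = 2·(3+6) + 4·(3+3) = 2·9 + 4·6 = 18 + 24 = 42°C.

42°C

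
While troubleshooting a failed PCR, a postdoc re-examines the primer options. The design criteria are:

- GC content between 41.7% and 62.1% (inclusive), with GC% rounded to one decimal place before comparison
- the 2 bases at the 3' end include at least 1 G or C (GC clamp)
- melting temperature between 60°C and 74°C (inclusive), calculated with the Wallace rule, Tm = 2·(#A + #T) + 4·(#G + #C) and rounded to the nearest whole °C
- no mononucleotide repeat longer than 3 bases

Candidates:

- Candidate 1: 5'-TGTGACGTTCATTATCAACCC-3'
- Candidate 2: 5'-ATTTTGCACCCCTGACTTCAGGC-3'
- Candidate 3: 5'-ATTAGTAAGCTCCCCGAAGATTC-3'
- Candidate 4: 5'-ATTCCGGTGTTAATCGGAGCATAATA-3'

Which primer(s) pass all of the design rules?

Candidate 1 (21 nt, A=5 T=7 G=3 C=6): GC 9/21 = 42.9% ✓; 3' end CC has 2 G/C ✓; Tm = 2·12 + 4·9 = 60°C ✓; longest run = 3 ✓ — passes.
Candidate 2 (23 nt, A=4 T=7 G=4 C=8): GC 12/23 = 52.2% ✓; 3' end GC has 2 G/C ✓; Tm = 2·11 + 4·12 = 70°C ✓; longest run = 4, exceeds 3 ✗ — fails.
Candidate 3 (23 nt, A=7 T=6 G=4 C=6): GC 10/23 = 43.5% ✓; 3' end TC has 1 G/C ✓; Tm = 2·13 + 4·10 = 66°C ✓; longest run = 4, exceeds 3 ✗ — fails.
Candidate 4 (26 nt, A=8 T=8 G=6 C=4): GC 10/26 = 38.5%, outside 41.7–62.1% ✗; 3' end TA has 0 G/C, need ≥1 ✗; Tm = 2·16 + 4·10 = 72°C ✓; longest run = 2 ✓ — fails.

Candidate 1 only.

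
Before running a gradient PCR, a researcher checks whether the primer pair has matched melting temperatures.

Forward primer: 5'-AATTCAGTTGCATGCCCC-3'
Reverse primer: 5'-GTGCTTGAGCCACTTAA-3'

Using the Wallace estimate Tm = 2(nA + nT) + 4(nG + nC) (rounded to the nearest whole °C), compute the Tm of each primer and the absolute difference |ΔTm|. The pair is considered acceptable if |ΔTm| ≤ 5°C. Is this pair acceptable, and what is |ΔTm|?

|ΔTm| = 4°C; the pair is acceptable.

Forward: A=4 T=5 G=3 C=6 → Tm = 2·9 + 4·9 = 54°C.
Reverse: A=4 T=5 G=4 C=4 → Tm = 2·9 + 4·8 = 50°C.
|ΔTm| = |54 − 50| = 4°C, ≤ 5°C.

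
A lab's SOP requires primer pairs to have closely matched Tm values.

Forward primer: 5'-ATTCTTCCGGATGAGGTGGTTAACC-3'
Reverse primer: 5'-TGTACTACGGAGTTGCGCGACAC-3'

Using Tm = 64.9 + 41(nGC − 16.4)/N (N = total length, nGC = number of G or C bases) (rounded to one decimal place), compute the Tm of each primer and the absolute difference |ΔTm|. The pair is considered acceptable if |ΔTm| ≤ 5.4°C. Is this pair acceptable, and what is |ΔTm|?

Forward: G+C = 12, N = 25 → Tm = 64.9 + 41·(12 − 16.4)/25 = 57.7°C.
Reverse: G+C = 13, N = 23 → Tm = 64.9 + 41·(13 − 16.4)/23 = 58.8°C.
|ΔTm| = |57.7 − 58.8| = 1.1°C, ≤ 5.4°C.

|ΔTm| = 1.1°C; the pair is acceptable.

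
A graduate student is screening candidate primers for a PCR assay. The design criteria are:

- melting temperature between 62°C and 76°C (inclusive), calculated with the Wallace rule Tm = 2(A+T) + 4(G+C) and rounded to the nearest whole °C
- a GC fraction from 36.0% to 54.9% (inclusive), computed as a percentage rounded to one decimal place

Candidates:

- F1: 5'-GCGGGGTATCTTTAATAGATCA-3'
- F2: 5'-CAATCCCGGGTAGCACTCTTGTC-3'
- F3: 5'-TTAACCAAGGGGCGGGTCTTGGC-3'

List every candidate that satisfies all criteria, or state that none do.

F1 only.

F1 (22 nt, A=6 T=7 G=6 C=3): Tm = 2·13 + 4·9 = 62°C ✓; GC 9/22 = 40.9% ✓ — passes.
F2 (23 nt, A=4 T=6 G=5 C=8): Tm = 2·10 + 4·13 = 72°C ✓; GC 13/23 = 56.5%, outside 36.0–54.9% ✗ — fails.
F3 (23 nt, A=4 T=5 G=9 C=5): Tm = 2·9 + 4·14 = 74°C ✓; GC 14/23 = 60.9%, outside 36.0–54.9% ✗ — fails.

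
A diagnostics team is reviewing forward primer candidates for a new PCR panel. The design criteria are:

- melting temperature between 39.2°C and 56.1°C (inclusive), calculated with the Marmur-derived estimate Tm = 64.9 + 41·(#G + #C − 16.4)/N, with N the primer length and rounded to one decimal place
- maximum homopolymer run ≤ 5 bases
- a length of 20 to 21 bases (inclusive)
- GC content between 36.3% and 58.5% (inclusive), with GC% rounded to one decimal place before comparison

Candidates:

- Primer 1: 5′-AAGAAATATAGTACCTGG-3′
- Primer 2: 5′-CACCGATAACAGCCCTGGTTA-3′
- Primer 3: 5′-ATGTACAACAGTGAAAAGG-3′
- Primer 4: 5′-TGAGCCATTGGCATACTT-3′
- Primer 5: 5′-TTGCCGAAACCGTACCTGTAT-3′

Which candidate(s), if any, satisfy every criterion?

Primer 1 (18 nt, A=8 T=4 G=4 C=2): Tm = 64.9 + 41·(6 − 16.4)/18 = 41.2°C ✓; longest run = 3 ✓; length 18, outside 20–21 ✗; GC 6/18 = 33.3%, outside 36.3–58.5% ✗ — fails.
Primer 2 (21 nt, A=6 T=4 G=4 C=7): Tm = 64.9 + 41·(11 − 16.4)/21 = 54.4°C ✓; longest run = 3 ✓; length 21 ✓; GC 11/21 = 52.4% ✓ — passes.
Primer 3 (19 nt, A=9 T=3 G=5 C=2): Tm = 64.9 + 41·(7 − 16.4)/19 = 44.6°C ✓; longest run = 4 ✓; length 19, outside 20–21 ✗; GC 7/19 = 36.8% ✓ — fails.
Primer 4 (18 nt, A=4 T=6 G=4 C=4): Tm = 64.9 + 41·(8 − 16.4)/18 = 45.8°C ✓; longest run = 2 ✓; length 18, outside 20–21 ✗; GC 8/18 = 44.4% ✓ — fails.
Primer 5 (21 nt, A=5 T=6 G=4 C=6): Tm = 64.9 + 41·(10 − 16.4)/21 = 52.4°C ✓; longest run = 3 ✓; length 21 ✓; GC 10/21 = 47.6% ✓ — passes.

Primer 2 and Primer 5.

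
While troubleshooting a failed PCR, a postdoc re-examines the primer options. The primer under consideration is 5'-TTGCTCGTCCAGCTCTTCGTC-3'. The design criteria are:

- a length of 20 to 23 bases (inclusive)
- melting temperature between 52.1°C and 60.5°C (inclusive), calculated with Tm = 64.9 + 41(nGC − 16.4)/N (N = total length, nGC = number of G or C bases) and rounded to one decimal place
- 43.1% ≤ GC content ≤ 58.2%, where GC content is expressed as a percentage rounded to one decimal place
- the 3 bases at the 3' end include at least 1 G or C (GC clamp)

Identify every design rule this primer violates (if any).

Meets all criteria.

Base counts: A=1, T=8, G=4, C=8 (length 21).
length: length 21 ✓
Tm: Tm = 64.9 + 41·(12 − 16.4)/21 = 56.3°C ✓
GC content: GC 12/21 = 57.1% ✓
GC clamp: 3' end GTC has 2 G/C ✓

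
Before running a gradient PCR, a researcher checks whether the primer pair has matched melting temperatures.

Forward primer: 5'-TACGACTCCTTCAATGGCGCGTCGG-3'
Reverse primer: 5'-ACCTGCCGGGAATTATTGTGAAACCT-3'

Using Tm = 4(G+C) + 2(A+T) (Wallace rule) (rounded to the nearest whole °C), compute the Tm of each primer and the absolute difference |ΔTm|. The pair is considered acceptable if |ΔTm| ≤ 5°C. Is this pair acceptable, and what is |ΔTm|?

|ΔTm| = 4°C; the pair is acceptable.

Forward: A=4 T=6 G=7 C=8 → Tm = 2·10 + 4·15 = 80°C.
Reverse: A=7 T=7 G=6 C=6 → Tm = 2·14 + 4·12 = 76°C.
|ΔTm| = |80 − 76| = 4°C, ≤ 5°C.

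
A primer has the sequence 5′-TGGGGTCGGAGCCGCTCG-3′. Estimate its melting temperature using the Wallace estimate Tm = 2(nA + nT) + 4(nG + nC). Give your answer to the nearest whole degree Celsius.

Base counts: A=1, T=3, G=9, C=5 (length 18).
Tm = 2·(1+3) + 4·(9+5) = 2·4 + 4·14 = 8 + 56 = 64°C.

64°C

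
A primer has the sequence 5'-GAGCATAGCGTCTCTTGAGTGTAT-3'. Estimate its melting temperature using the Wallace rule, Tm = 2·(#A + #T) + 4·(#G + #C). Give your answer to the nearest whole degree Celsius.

Base counts: A=5, T=8, G=7, C=4 (length 24).
Tm = 2·(5+8) + 4·(7+4) = 2·13 + 4·11 = 26 + 44 = 70°C.

70°C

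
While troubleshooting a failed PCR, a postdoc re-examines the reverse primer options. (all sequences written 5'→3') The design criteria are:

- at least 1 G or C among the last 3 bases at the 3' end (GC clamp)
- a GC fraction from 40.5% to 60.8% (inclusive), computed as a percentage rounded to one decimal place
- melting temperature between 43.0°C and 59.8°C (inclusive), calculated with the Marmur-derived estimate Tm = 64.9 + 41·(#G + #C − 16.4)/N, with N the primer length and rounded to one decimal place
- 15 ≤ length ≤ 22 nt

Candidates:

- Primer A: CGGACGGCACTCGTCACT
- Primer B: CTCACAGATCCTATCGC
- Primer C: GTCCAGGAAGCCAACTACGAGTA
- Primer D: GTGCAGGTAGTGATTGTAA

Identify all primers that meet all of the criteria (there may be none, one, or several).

Primer A (18 nt, A=3 T=3 G=5 C=7): 3' end ACT has 1 G/C ✓; GC 12/18 = 66.7%, outside 40.5–60.8% ✗; Tm = 64.9 + 41·(12 − 16.4)/18 = 54.9°C ✓; length 18 ✓ — fails.
Primer B (17 nt, A=4 T=4 G=2 C=7): 3' end CGC has 3 G/C ✓; GC 9/17 = 52.9% ✓; Tm = 64.9 + 41·(9 − 16.4)/17 = 47.1°C ✓; length 17 ✓ — passes.
Primer C (23 nt, A=8 T=3 G=6 C=6): 3' end GTA has 1 G/C ✓; GC 12/23 = 52.2% ✓; Tm = 64.9 + 41·(12 − 16.4)/23 = 57.1°C ✓; length 23, outside 15–22 ✗ — fails.
Primer D (19 nt, A=5 T=6 G=7 C=1): 3' end TAA has 0 G/C, need ≥1 ✗; GC 8/19 = 42.1% ✓; Tm = 64.9 + 41·(8 − 16.4)/19 = 46.8°C ✓; length 19 ✓ — fails.

Primer B only.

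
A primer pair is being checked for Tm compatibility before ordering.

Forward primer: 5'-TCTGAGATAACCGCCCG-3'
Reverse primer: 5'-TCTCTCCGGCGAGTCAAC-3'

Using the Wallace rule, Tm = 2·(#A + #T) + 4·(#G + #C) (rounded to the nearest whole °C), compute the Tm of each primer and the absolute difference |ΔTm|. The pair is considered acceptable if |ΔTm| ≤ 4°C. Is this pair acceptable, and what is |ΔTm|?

|ΔTm| = 4°C; the pair is acceptable.

Forward: A=4 T=3 G=4 C=6 → Tm = 2·7 + 4·10 = 54°C.
Reverse: A=3 T=4 G=4 C=7 → Tm = 2·7 + 4·11 = 58°C.
|ΔTm| = |54 − 58| = 4°C, ≤ 4°C.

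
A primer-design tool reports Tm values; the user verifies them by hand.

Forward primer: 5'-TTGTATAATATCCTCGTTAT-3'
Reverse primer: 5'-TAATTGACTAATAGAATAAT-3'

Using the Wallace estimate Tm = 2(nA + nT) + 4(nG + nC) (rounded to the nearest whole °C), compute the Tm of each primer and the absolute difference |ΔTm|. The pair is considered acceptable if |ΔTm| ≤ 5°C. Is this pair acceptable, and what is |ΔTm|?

|ΔTm| = 4°C; the pair is acceptable.

Forward: A=5 T=10 G=2 C=3 → Tm = 2·15 + 4·5 = 50°C.
Reverse: A=10 T=7 G=2 C=1 → Tm = 2·17 + 4·3 = 46°C.
|ΔTm| = |50 − 46| = 4°C, ≤ 5°C.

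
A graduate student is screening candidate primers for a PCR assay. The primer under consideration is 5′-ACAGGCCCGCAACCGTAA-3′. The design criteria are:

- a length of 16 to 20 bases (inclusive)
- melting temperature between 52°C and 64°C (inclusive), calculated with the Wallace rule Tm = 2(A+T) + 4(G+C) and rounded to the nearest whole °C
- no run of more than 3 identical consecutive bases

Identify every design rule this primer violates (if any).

Meets all criteria.

Base counts: A=6, T=1, G=4, C=7 (length 18).
length: length 18 ✓
Tm: Tm = 2·7 + 4·11 = 58°C ✓
homopolymer run: longest run = 3 ✓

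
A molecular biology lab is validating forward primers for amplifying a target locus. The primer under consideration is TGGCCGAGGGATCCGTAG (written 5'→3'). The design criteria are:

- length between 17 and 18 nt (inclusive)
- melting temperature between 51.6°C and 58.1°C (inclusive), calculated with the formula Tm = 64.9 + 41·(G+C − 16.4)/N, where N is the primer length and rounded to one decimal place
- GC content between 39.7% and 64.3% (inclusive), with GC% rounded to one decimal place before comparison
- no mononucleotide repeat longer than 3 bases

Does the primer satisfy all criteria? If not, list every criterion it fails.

Fails: GC content.

Base counts: A=3, T=3, G=8, C=4 (length 18).
length: length 18 ✓
Tm: Tm = 64.9 + 41·(12 − 16.4)/18 = 54.9°C ✓
GC content: GC 12/18 = 66.7%, outside 39.7–64.3% ✗
homopolymer run: longest run = 3 ✓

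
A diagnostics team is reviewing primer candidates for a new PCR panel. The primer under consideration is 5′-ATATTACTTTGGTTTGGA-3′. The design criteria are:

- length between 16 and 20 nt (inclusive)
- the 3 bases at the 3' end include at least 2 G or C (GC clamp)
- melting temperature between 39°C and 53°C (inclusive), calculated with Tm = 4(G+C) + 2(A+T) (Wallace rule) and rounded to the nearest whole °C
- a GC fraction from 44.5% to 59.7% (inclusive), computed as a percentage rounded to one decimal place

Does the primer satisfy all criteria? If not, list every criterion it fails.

Fails: GC content.

Base counts: A=4, T=9, G=4, C=1 (length 18).
length: length 18 ✓
GC clamp: 3' end GGA has 2 G/C ✓
Tm: Tm = 2·13 + 4·5 = 46°C ✓
GC content: GC 5/18 = 27.8%, outside 44.5–59.7% ✗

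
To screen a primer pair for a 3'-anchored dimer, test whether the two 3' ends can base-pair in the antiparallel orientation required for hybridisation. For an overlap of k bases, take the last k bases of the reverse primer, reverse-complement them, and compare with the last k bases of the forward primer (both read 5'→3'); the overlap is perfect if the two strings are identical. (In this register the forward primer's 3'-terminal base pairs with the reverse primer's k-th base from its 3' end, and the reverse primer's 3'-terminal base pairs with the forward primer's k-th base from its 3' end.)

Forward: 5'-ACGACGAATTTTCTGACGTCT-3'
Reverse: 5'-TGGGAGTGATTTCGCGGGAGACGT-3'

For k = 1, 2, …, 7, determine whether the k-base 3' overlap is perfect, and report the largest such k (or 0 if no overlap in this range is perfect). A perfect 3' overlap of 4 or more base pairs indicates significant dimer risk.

Longest perfect overlap: 6 complementary base pairs; significant dimer risk (threshold 4).

Last 7 bases (5'→3') — forward …GACGTCT, reverse …GAGACGT.
Reverse complement of the reverse primer's last 7 bases: ACGTCTC; its first k bases are the reverse complement of the reverse primer's last k bases, so a perfect k-base overlap needs the forward primer's last k bases to equal them.
Comparing (forward last k vs required): k=1: T vs A ✗; k=2: CT vs AC ✗; k=3: TCT vs ACG ✗; k=4: GTCT vs ACGT ✗; k=5: CGTCT vs ACGTC ✗; k=6: ACGTCT vs ACGTCT ✓; k=7: GACGTCT vs ACGTCTC ✗.
Only k = 6 is perfect, so the longest perfect 3' overlap is 6.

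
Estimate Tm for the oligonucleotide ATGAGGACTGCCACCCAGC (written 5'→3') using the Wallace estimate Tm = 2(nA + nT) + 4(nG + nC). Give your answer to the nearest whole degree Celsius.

Base counts: A=5, T=2, G=5, C=7 (length 19).
Tm = 2·(5+2) + 4·(5+7) = 2·7 + 4·12 = 14 + 48 = 62°C.

62°C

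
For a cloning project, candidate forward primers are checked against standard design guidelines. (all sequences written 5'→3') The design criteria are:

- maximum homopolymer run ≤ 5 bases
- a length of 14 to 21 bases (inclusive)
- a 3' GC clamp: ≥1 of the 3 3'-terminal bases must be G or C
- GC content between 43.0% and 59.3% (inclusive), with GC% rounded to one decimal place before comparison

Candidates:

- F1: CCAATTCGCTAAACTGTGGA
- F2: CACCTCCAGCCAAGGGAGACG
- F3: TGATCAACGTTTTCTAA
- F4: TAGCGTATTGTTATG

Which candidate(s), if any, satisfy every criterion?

F1 (20 nt, A=6 T=5 G=4 C=5): longest run = 3 ✓; length 20 ✓; 3' end GGA has 2 G/C ✓; GC 9/20 = 45.0% ✓ — passes.
F2 (21 nt, A=6 T=1 G=6 C=8): longest run = 3 ✓; length 21 ✓; 3' end ACG has 2 G/C ✓; GC 14/21 = 66.7%, outside 43.0–59.3% ✗ — fails.
F3 (17 nt, A=5 T=7 G=2 C=3): longest run = 4 ✓; length 17 ✓; 3' end TAA has 0 G/C, need ≥1 ✗; GC 5/17 = 29.4%, outside 43.0–59.3% ✗ — fails.
F4 (15 nt, A=3 T=7 G=4 C=1): longest run = 2 ✓; length 15 ✓; 3' end ATG has 1 G/C ✓; GC 5/15 = 33.3%, outside 43.0–59.3% ✗ — fails.

F1 only.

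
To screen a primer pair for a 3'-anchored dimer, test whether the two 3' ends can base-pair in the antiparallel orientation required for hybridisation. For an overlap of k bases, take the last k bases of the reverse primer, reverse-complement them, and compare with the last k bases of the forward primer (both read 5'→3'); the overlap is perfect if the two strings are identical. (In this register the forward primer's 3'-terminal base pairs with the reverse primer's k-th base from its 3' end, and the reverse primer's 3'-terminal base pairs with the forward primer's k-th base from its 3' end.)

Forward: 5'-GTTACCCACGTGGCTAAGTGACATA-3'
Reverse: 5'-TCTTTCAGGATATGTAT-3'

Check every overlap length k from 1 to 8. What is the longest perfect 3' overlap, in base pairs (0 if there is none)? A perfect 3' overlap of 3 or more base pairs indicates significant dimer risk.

Longest perfect overlap: 3 complementary base pairs; significant dimer risk (threshold 3).

Last 8 bases (5'→3') — forward …GTGACATA, reverse …ATATGTAT.
Reverse complement of the reverse primer's last 8 bases: ATACATAT; its first k bases are the reverse complement of the reverse primer's last k bases, so a perfect k-base overlap needs the forward primer's last k bases to equal them.
Comparing (forward last k vs required): k=1: A vs A ✓; k=2: TA vs AT ✗; k=3: ATA vs ATA ✓; k=4: CATA vs ATAC ✗; k=5: ACATA vs ATACA ✗; k=6: GACATA vs ATACAT ✗; k=7: TGACATA vs ATACATA ✗; k=8: GTGACATA vs ATACATAT ✗.
Perfect overlaps at k = 1, 3; the largest is 3.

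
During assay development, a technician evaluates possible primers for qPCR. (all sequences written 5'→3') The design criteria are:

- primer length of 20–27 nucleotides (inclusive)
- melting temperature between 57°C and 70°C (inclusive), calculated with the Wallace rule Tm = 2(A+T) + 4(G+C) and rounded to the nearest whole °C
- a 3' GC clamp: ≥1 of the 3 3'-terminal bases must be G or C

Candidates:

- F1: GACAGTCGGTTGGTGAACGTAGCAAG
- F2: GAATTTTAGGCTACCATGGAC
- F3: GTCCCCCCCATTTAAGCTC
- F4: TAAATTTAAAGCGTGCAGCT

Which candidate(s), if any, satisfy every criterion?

F1 (26 nt, A=7 T=5 G=10 C=4): length 26 ✓; Tm = 2·12 + 4·14 = 80°C, outside 57–70°C ✗; 3' end AAG has 1 G/C ✓ — fails.
F2 (21 nt, A=6 T=6 G=5 C=4): length 21 ✓; Tm = 2·12 + 4·9 = 60°C ✓; 3' end GAC has 2 G/C ✓ — passes.
F3 (19 nt, A=3 T=5 G=2 C=9): length 19, outside 20–27 ✗; Tm = 2·8 + 4·11 = 60°C ✓; 3' end CTC has 2 G/C ✓ — fails.
F4 (20 nt, A=7 T=6 G=4 C=3): length 20 ✓; Tm = 2·13 + 4·7 = 54°C, outside 57–70°C ✗; 3' end GCT has 2 G/C ✓ — fails.

F2 only.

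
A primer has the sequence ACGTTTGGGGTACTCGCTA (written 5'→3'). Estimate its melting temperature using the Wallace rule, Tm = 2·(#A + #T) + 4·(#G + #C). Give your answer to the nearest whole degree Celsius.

58°C

Base counts: A=3, T=6, G=6, C=4 (length 19).
Tm = 2·(3+6) + 4·(6+4) = 2·9 + 4·10 = 18 + 40 = 58°C.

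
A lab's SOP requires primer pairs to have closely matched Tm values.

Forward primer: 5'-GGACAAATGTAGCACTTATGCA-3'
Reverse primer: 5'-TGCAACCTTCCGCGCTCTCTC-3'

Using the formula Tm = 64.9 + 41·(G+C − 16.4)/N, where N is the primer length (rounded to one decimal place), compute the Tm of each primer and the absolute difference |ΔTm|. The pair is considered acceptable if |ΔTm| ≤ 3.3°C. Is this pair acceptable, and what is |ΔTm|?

|ΔTm| = 7.2°C; the pair is not acceptable.

Forward: G+C = 9, N = 22 → Tm = 64.9 + 41·(9 − 16.4)/22 = 51.1°C.
Reverse: G+C = 13, N = 21 → Tm = 64.9 + 41·(13 − 16.4)/21 = 58.3°C.
|ΔTm| = |51.1 − 58.3| = 7.2°C, > 3.3°C.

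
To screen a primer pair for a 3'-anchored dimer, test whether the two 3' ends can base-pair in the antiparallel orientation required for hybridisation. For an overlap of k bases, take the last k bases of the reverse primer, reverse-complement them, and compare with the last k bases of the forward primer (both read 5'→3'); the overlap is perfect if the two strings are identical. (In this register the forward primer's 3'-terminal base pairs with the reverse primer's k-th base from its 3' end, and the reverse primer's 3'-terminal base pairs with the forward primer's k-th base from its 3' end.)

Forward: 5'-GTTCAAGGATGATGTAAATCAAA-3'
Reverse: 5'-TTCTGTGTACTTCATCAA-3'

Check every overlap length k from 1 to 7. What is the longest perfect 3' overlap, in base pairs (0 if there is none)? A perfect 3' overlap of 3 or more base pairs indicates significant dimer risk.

Longest perfect overlap: 0 complementary base pairs; below the dimer-risk threshold (threshold 3).

Last 7 bases (5'→3') — forward …AATCAAA, reverse …TCATCAA.
Reverse complement of the reverse primer's last 7 bases: TTGATGA; its first k bases are the reverse complement of the reverse primer's last k bases, so a perfect k-base overlap needs the forward primer's last k bases to equal them.
Comparing (forward last k vs required): k=1: A vs T ✗; k=2: AA vs TT ✗; k=3: AAA vs TTG ✗; k=4: CAAA vs TTGA ✗; k=5: TCAAA vs TTGAT ✗; k=6: ATCAAA vs TTGATG ✗; k=7: AATCAAA vs TTGATGA ✗.
No overlap length from 1 to 7 is perfect, so the longest perfect 3' overlap is 0.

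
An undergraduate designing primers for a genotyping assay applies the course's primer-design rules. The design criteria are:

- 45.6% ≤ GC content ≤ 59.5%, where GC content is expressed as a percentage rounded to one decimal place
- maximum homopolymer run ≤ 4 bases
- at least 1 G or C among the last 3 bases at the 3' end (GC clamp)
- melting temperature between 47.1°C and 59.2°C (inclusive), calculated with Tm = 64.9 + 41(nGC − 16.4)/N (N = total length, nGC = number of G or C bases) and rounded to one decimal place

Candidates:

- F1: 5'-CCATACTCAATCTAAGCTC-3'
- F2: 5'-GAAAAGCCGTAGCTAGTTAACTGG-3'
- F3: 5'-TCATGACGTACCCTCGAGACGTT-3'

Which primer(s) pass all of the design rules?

F2 and F3.

F1 (19 nt, A=6 T=5 G=1 C=7): GC 8/19 = 42.1%, outside 45.6–59.5% ✗; longest run = 2 ✓; 3' end CTC has 2 G/C ✓; Tm = 64.9 + 41·(8 − 16.4)/19 = 46.8°C, outside 47.1–59.2°C ✗ — fails.
F2 (24 nt, A=8 T=5 G=7 C=4): GC 11/24 = 45.8% ✓; longest run = 4 ✓; 3' end TGG has 2 G/C ✓; Tm = 64.9 + 41·(11 − 16.4)/24 = 55.7°C ✓ — passes.
F3 (23 nt, A=5 T=6 G=5 C=7): GC 12/23 = 52.2% ✓; longest run = 3 ✓; 3' end GTT has 1 G/C ✓; Tm = 64.9 + 41·(12 − 16.4)/23 = 57.1°C ✓ — passes.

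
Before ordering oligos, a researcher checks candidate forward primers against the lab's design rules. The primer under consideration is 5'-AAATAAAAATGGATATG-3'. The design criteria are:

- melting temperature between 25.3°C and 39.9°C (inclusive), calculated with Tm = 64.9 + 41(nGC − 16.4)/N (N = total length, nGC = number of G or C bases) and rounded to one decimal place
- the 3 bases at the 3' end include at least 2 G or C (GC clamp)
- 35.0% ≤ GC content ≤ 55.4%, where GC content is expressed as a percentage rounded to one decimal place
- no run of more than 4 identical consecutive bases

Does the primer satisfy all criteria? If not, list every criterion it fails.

Base counts: A=10, T=4, G=3, C=0 (length 17).
Tm: Tm = 64.9 + 41·(3 − 16.4)/17 = 32.6°C ✓
GC clamp: 3' end ATG has 1 G/C, need ≥2 ✗
GC content: GC 3/17 = 17.6%, outside 35.0–55.4% ✗
homopolymer run: longest run = 5, exceeds 4 ✗

Fails: GC clamp, GC content, homopolymer run.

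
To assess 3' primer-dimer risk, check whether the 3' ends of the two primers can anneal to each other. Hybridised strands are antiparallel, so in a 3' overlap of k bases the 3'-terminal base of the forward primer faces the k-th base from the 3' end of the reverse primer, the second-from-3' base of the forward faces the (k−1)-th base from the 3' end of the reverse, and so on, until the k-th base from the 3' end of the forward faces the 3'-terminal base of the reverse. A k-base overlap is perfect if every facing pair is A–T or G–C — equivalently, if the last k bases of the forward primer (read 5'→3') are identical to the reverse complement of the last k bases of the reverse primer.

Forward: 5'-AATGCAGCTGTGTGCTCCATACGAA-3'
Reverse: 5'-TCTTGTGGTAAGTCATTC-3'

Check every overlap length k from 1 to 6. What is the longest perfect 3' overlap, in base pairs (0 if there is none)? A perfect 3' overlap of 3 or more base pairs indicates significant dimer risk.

Longest perfect overlap: 3 complementary base pairs; significant dimer risk (threshold 3).

Last 6 bases (5'→3') — forward …TACGAA, reverse …TCATTC.
Reverse complement of the reverse primer's last 6 bases: GAATGA; its first k bases are the reverse complement of the reverse primer's last k bases, so a perfect k-base overlap needs the forward primer's last k bases to equal them.
Comparing (forward last k vs required): k=1: A vs G ✗; k=2: AA vs GA ✗; k=3: GAA vs GAA ✓; k=4: CGAA vs GAAT ✗; k=5: ACGAA vs GAATG ✗; k=6: TACGAA vs GAATGA ✗.
Only k = 3 is perfect, so the longest perfect 3' overlap is 3.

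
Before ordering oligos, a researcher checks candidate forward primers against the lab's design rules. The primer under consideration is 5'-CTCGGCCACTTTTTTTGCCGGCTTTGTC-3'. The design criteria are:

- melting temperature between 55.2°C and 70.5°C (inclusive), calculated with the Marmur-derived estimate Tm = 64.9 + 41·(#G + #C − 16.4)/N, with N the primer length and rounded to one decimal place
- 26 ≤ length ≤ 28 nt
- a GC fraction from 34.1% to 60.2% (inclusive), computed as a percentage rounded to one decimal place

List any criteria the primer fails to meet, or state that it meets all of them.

Meets all criteria.

Base counts: A=1, T=12, G=6, C=9 (length 28).
Tm: Tm = 64.9 + 41·(15 − 16.4)/28 = 62.9°C ✓
length: length 28 ✓
GC content: GC 15/28 = 53.6% ✓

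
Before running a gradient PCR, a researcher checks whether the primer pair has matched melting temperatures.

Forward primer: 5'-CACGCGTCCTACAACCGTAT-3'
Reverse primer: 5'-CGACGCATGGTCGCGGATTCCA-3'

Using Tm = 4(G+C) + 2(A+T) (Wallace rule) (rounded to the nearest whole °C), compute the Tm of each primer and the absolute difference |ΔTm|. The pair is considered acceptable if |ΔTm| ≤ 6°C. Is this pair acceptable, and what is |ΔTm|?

Forward: A=5 T=4 G=3 C=8 → Tm = 2·9 + 4·11 = 62°C.
Reverse: A=4 T=4 G=7 C=7 → Tm = 2·8 + 4·14 = 72°C.
|ΔTm| = |62 − 72| = 10°C, > 6°C.

|ΔTm| = 10°C; the pair is not acceptable.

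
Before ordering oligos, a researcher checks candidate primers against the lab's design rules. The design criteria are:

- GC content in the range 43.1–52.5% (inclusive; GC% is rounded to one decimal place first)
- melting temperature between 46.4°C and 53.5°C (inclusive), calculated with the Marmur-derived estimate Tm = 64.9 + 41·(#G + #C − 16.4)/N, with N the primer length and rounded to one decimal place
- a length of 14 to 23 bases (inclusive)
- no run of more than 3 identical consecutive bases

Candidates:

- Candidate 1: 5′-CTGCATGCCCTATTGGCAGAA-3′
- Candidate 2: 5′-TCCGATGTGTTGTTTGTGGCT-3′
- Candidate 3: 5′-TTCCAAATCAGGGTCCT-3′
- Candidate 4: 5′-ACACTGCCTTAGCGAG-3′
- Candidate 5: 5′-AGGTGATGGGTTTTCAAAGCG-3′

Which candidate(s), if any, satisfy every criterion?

Candidate 1 (21 nt, A=5 T=5 G=5 C=6): GC 11/21 = 52.4% ✓; Tm = 64.9 + 41·(11 − 16.4)/21 = 54.4°C, outside 46.4–53.5°C ✗; length 21 ✓; longest run = 3 ✓ — fails.
Candidate 2 (21 nt, A=1 T=10 G=7 C=3): GC 10/21 = 47.6% ✓; Tm = 64.9 + 41·(10 − 16.4)/21 = 52.4°C ✓; length 21 ✓; longest run = 3 ✓ — passes.
Candidate 3 (17 nt, A=4 T=5 G=3 C=5): GC 8/17 = 47.1% ✓; Tm = 64.9 + 41·(8 − 16.4)/17 = 44.6°C, outside 46.4–53.5°C ✗; length 17 ✓; longest run = 3 ✓ — fails.
Candidate 4 (16 nt, A=4 T=3 G=4 C=5): GC 9/16 = 56.3%, outside 43.1–52.5% ✗; Tm = 64.9 + 41·(9 − 16.4)/16 = 45.9°C, outside 46.4–53.5°C ✗; length 16 ✓; longest run = 2 ✓ — fails.
Candidate 5 (21 nt, A=5 T=6 G=8 C=2): GC 10/21 = 47.6% ✓; Tm = 64.9 + 41·(10 − 16.4)/21 = 52.4°C ✓; length 21 ✓; longest run = 4, exceeds 3 ✗ — fails.

Candidate 2 only.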